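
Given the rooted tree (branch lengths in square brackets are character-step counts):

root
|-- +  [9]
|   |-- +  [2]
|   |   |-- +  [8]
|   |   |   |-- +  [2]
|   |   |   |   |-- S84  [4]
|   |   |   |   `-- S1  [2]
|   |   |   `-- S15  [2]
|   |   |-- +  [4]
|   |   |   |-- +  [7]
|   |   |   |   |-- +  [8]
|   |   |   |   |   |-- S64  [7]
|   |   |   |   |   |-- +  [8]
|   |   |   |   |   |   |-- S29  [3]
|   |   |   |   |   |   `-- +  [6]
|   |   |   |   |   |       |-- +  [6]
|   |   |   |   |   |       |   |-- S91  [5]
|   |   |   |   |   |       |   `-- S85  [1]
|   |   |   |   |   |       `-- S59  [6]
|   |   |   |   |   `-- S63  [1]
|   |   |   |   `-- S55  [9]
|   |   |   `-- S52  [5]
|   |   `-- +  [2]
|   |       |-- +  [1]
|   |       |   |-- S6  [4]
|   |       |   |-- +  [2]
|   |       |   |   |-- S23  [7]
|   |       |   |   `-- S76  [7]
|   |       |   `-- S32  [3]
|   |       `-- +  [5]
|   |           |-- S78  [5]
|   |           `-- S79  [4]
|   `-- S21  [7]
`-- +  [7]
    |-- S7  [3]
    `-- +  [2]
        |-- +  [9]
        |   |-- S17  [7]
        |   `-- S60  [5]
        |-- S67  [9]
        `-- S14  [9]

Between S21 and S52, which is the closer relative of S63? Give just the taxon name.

S52

The MRCA of S63 and S52 subtends (((S64,(S29,((S91,S85),S59)),S63),S55),S52) (8 taxa).
The MRCA of S63 and S21 subtends ((((S84,S1),S15),(((S64,(S29,((S91,S85),S59)),S63),S55),S52),((S6,(S23,S76),S32),(S78,S79))),S21) (18 taxa).
The first is nested inside the second, so S63 shares a more recent common ancestor with S52.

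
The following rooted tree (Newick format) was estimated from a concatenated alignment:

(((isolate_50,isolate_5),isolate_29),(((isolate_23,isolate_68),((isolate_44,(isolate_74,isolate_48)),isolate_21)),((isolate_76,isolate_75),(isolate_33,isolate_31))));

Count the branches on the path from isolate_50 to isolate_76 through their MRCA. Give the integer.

7

The MRCA of isolate_50 and isolate_76 is the root of the tree.
From isolate_50 up to that node: 3 branches. From isolate_76 up to the same node: 4 branches. Total: 3 + 4 = 7.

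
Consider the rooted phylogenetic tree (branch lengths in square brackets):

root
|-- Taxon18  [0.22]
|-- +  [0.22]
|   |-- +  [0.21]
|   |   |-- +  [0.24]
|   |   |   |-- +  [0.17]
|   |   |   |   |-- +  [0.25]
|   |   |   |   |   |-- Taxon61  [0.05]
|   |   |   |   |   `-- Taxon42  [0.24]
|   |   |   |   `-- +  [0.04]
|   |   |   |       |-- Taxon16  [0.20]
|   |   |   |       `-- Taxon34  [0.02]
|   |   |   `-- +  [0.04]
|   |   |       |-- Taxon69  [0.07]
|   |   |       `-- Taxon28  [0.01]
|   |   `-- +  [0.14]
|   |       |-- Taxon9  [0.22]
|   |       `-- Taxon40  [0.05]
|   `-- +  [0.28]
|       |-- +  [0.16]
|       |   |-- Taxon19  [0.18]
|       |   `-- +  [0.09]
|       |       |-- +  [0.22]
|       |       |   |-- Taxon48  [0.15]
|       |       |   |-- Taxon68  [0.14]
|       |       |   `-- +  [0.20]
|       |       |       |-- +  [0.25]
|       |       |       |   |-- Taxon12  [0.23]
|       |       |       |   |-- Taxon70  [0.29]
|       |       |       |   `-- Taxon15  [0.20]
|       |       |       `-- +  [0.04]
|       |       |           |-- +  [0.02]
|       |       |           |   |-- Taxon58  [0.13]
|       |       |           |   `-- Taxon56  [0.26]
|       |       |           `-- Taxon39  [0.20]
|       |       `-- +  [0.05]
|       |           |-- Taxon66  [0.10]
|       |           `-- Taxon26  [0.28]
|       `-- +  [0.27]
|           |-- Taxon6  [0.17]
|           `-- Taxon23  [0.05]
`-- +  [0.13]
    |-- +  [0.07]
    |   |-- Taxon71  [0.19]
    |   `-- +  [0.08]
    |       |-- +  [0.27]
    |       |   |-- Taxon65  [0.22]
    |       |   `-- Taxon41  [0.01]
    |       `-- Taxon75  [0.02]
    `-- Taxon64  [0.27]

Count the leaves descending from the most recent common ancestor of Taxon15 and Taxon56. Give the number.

6

The MRCA of Taxon15 and Taxon56 is the node subtending ((Taxon12,Taxon70,Taxon15),((Taxon58,Taxon56),Taxon39)).
That clade contains 6 terminal taxa: Taxon12, Taxon15, Taxon39, Taxon56, Taxon58, Taxon70.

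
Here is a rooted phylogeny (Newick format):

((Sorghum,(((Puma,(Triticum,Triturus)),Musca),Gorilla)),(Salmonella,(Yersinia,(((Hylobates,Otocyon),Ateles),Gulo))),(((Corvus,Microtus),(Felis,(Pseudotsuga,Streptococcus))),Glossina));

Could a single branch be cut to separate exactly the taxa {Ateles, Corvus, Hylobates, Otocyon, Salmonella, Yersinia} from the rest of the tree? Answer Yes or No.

The MRCA of the listed taxa is the root, so the smallest clade containing them is the whole tree.
That clade also contains Felis, Glossina, Gorilla, Gulo, Microtus, Musca, Pseudotsuga, Puma, Sorghum, Streptococcus, Triticum, Triturus, which are not in the proposed group, so the group is not monophyletic.

No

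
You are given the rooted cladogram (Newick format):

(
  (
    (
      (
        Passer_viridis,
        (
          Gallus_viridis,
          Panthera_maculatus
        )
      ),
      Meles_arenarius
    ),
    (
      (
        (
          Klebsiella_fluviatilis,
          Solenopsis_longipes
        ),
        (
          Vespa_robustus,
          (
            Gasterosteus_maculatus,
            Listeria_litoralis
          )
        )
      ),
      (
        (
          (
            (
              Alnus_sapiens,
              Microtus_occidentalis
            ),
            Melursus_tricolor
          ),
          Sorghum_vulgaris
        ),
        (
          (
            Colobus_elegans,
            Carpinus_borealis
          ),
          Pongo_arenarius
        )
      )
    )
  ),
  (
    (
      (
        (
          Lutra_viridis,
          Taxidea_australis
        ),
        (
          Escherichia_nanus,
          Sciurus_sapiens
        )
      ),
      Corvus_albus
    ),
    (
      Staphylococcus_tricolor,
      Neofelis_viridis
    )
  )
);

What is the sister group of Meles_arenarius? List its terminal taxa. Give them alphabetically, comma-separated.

Meles_arenarius attaches to the tree at the node subtending ((Passer_viridis,(Gallus_viridis,Panthera_maculatus)),Meles_arenarius).
The other lineage descending from that same node — the sister group — is (Passer_viridis,(Gallus_viridis,Panthera_maculatus)); its 3 tips in alphabetical order are the answer.

Gallus_viridis, Panthera_maculatus, Passer_viridis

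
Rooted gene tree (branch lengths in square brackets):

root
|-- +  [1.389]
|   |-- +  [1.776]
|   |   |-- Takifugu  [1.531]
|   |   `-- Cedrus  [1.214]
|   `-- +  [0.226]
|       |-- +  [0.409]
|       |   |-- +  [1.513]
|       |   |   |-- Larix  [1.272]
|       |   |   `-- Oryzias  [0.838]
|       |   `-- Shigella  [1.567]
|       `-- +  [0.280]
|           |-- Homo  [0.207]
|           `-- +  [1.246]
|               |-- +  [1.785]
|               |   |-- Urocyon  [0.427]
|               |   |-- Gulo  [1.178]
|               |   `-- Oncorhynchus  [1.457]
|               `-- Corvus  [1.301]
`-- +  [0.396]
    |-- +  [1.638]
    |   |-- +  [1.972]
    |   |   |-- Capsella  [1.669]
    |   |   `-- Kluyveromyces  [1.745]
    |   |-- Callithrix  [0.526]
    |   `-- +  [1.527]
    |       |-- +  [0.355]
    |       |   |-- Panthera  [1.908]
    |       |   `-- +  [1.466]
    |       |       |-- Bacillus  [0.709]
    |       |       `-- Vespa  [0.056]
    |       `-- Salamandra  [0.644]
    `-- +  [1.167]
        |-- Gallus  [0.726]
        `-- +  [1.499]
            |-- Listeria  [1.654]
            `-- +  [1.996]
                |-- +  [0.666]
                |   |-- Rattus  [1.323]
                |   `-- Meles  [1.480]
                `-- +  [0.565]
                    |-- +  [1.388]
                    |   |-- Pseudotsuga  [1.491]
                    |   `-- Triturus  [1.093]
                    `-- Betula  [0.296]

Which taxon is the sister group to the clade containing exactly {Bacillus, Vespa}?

The clade containing exactly {Bacillus, Vespa} attaches to the tree at the node subtending (Panthera,(Bacillus,Vespa)).
The other lineage descending from that same node — the sister group — is the single tip Panthera.

Panthera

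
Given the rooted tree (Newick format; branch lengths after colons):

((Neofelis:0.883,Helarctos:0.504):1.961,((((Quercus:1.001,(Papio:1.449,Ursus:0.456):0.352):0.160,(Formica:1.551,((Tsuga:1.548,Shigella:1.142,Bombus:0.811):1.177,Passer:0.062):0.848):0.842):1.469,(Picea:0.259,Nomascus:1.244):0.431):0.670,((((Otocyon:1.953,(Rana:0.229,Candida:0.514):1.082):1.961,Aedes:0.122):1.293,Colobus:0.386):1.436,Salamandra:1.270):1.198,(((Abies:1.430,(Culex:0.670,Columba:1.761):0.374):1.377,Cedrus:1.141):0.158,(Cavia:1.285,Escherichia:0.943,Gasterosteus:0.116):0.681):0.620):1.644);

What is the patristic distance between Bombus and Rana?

13.016

The path runs Bombus → … → MRCA → … → Rana; the MRCA is the node subtending ((((Quercus,(Papio,Ursus)),(Formica,((Tsuga,Shigella,Bombus),Passer))),(Picea,Nomascus)),((((Otocyon,(Rana,Candida)),Aedes),Colobus),Salamandra),(((Abies,(Culex,Columba)),Cedrus),(Cavia,Escherichia,Gasterosteus))).
Branch lengths along that path: 0.811 + 1.177 + 0.848 + 0.842 + 1.469 + 0.670 + 1.198 + 1.436 + 1.293 + 1.961 + 1.082 + 0.229 = 13.016.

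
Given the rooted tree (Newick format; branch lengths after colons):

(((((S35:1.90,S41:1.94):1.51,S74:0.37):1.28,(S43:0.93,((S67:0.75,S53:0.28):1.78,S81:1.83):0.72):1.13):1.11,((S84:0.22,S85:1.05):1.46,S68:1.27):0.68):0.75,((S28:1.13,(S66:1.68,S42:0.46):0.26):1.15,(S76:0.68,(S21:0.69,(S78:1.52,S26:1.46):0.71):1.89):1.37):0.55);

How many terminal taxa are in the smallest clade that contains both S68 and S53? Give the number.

10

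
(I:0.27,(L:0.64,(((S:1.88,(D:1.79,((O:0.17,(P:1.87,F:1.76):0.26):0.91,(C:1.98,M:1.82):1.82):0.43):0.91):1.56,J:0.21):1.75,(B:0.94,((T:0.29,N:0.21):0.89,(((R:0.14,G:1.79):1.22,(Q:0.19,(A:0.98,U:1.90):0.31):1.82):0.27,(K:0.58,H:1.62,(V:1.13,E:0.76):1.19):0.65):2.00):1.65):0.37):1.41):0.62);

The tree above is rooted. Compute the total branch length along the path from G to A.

The path runs G → … → MRCA → … → A; the MRCA is the node subtending ((R,G),(Q,(A,U))).
Branch lengths along that path: 1.79 + 1.22 + 1.82 + 0.31 + 0.98 = 6.12.

6.12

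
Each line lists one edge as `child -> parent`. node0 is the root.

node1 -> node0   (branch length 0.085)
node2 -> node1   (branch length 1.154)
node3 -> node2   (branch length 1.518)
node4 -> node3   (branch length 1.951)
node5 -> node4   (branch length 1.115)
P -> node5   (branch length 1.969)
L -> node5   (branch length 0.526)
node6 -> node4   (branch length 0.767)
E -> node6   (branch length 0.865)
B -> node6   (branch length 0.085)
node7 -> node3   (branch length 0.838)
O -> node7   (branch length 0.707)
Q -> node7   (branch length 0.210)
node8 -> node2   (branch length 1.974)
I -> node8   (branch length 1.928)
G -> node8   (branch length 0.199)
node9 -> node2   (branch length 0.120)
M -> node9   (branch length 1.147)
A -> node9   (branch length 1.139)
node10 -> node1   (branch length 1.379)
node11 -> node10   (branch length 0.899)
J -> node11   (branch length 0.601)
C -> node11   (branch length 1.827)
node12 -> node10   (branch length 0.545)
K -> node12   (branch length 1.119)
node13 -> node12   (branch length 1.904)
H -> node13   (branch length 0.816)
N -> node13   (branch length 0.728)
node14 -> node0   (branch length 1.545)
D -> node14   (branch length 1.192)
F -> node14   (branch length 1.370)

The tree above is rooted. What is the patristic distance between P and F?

10.707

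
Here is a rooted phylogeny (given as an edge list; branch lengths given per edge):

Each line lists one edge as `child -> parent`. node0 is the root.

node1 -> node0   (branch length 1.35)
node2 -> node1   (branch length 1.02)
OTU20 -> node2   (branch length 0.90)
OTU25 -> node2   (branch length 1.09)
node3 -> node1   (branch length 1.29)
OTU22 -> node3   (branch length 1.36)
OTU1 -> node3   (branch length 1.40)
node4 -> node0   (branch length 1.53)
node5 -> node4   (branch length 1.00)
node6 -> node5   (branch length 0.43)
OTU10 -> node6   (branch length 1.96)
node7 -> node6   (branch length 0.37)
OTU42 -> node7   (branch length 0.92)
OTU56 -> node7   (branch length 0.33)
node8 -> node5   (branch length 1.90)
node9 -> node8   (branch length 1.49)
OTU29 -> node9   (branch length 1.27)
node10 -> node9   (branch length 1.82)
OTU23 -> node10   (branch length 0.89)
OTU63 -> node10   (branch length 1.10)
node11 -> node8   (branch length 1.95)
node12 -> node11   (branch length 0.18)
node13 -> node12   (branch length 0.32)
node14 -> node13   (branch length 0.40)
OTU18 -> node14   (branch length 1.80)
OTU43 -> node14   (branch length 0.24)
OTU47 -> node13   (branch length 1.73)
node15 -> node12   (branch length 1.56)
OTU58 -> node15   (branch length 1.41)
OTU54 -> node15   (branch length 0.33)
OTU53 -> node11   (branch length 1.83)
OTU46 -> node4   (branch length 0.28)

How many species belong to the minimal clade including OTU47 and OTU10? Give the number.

12

The MRCA of OTU47 and OTU10 is the node subtending ((OTU10,(OTU42,OTU56)),((OTU29,(OTU23,OTU63)),((((OTU18,OTU43),OTU47),(OTU58,OTU54)),OTU53))).
That clade contains 12 terminal taxa: OTU10, OTU18, OTU23, OTU29, OTU42, OTU43, OTU47, OTU53, OTU54, OTU56, OTU58, OTU63.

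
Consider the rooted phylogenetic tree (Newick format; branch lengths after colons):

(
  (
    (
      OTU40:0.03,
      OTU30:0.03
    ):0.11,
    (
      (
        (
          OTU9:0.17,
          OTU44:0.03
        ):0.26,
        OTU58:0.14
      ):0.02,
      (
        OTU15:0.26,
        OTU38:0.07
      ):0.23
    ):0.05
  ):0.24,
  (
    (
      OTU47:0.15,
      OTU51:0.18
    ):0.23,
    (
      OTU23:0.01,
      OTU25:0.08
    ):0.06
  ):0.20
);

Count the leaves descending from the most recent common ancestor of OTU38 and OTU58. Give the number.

5

The MRCA of OTU38 and OTU58 is the node subtending (((OTU9,OTU44),OTU58),(OTU15,OTU38)).
That clade contains 5 terminal taxa: OTU15, OTU38, OTU44, OTU58, OTU9.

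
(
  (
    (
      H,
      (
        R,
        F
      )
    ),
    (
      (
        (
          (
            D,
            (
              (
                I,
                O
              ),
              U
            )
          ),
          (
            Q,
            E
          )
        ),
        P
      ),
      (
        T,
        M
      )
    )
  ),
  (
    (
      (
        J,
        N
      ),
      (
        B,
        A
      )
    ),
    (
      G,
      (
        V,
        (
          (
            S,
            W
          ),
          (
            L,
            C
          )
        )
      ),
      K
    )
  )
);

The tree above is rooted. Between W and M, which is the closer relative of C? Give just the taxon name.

W

The MRCA of C and W subtends ((S,W),(L,C)) (4 taxa).
The MRCA of C and M is the root, subtending the entire tree (23 taxa).
The first is nested inside the second, so C shares a more recent common ancestor with W.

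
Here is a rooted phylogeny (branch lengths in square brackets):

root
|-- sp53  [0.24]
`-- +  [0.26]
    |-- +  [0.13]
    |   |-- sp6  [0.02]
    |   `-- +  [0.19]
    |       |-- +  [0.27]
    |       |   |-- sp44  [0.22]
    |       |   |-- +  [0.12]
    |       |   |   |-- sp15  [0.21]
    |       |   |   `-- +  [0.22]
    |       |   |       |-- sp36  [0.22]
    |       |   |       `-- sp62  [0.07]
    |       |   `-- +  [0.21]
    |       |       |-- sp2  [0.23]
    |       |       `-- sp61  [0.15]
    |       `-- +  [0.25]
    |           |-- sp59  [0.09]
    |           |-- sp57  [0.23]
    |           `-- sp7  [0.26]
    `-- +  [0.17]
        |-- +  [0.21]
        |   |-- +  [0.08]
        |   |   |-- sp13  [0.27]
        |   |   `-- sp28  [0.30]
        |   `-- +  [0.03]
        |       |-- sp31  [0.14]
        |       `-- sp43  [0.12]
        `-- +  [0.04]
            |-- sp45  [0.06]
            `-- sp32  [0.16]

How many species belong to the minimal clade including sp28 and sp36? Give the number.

16

The MRCA of sp28 and sp36 is the node subtending ((sp6,((sp44,(sp15,(sp36,sp62)),(sp2,sp61)),(sp59,sp57,sp7))),(((sp13,sp28),(sp31,sp43)),(sp45,sp32))).
That clade contains 16 terminal taxa: sp13, sp15, sp2, sp28, sp31, sp32, sp36, sp43, sp44, sp45, sp57, sp59, sp6, sp61, sp62, sp7.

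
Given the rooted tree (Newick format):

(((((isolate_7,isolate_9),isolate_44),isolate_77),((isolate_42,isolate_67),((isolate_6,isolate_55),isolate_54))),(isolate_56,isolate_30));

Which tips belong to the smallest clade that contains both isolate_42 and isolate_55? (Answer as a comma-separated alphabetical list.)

isolate_42, isolate_54, isolate_55, isolate_6, isolate_67

Tracing isolate_42: it sits inside (isolate_42,isolate_67).
Tracing isolate_55: it sits inside (isolate_6,isolate_55).
The smallest clade enclosing both is ((isolate_42,isolate_67),((isolate_6,isolate_55),isolate_54)); the answer is its 5 terminal taxa in alphabetical order.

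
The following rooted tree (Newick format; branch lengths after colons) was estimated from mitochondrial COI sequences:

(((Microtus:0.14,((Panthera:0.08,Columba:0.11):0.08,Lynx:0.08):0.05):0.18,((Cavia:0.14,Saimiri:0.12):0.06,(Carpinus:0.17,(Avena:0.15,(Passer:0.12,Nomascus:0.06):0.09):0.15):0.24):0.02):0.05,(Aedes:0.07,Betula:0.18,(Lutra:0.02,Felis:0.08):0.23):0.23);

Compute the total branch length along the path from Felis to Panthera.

0.98

The path runs Felis → … → MRCA → … → Panthera; the MRCA is the root of the tree.
Branch lengths along that path: 0.08 + 0.23 + 0.23 + 0.05 + 0.18 + 0.05 + 0.08 + 0.08 = 0.98.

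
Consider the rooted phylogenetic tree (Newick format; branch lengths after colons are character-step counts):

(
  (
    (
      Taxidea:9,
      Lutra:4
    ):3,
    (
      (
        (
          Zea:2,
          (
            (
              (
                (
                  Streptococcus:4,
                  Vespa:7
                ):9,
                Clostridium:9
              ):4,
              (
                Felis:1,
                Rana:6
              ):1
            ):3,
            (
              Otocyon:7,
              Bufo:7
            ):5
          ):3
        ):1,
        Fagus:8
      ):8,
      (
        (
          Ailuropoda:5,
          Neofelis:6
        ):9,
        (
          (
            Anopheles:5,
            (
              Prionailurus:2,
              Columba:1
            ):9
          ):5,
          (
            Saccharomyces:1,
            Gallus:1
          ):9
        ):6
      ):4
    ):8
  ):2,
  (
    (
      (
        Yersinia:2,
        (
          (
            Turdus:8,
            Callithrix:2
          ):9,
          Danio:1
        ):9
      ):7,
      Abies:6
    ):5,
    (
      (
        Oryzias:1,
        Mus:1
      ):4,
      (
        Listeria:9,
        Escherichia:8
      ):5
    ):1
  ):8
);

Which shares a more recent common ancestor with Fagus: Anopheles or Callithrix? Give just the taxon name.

Anopheles

The MRCA of Fagus and Anopheles subtends (((Zea,((((Streptococcus,Vespa),Clostridium),(Felis,Rana)),(Otocyon,Bufo))),Fagus),((Ailuropoda,Neofelis),((Anopheles,(Prionailurus,Columba)),(Saccharomyces,Gallus)))) (16 taxa).
The MRCA of Fagus and Callithrix is the root, subtending the entire tree (27 taxa).
The first is nested inside the second, so Fagus shares a more recent common ancestor with Anopheles.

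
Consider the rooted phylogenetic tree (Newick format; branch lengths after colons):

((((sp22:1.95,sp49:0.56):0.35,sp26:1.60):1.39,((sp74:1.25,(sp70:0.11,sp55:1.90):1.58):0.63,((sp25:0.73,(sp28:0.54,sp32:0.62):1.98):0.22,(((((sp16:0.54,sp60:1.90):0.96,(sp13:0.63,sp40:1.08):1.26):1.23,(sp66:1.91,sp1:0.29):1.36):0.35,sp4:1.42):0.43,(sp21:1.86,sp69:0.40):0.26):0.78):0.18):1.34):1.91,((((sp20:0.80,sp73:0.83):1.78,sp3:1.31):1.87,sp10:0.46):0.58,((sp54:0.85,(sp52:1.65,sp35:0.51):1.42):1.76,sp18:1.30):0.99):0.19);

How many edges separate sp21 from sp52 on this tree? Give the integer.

11

The MRCA of sp21 and sp52 is the root of the tree.
From sp21 up to that node: 6 branches. From sp52 up to the same node: 5 branches. Total: 6 + 5 = 11.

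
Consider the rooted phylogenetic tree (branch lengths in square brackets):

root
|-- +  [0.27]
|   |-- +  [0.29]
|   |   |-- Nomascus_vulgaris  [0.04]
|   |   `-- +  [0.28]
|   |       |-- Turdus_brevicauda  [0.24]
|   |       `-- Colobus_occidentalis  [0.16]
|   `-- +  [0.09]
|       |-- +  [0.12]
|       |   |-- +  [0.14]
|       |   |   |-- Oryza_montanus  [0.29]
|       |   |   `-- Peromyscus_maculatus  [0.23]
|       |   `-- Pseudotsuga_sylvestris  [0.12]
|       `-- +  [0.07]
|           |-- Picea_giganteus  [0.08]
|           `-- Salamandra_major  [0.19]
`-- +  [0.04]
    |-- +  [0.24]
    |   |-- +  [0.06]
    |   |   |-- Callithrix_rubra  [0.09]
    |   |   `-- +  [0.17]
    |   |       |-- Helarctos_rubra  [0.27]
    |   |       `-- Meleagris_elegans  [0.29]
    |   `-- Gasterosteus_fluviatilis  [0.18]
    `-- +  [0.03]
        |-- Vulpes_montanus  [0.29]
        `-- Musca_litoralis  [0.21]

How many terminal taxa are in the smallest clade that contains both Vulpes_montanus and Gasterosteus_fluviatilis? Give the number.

The MRCA of Vulpes_montanus and Gasterosteus_fluviatilis is the node subtending (((Callithrix_rubra,(Helarctos_rubra,Meleagris_elegans)),Gasterosteus_fluviatilis),(Vulpes_montanus,Musca_litoralis)).
That clade contains 6 terminal taxa: Callithrix_rubra, Gasterosteus_fluviatilis, Helarctos_rubra, Meleagris_elegans, Musca_litoralis, Vulpes_montanus.

6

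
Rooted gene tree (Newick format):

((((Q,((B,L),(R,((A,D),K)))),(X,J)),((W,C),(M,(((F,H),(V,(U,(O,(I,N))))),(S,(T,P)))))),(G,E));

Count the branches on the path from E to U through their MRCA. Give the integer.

10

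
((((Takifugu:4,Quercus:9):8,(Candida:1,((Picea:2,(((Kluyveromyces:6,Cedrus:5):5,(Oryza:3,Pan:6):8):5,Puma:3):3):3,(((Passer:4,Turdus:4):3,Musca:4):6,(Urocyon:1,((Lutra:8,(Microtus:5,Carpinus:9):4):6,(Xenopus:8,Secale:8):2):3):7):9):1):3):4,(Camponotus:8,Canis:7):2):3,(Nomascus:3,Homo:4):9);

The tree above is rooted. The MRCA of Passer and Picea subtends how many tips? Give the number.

15

The MRCA of Passer and Picea is the node subtending ((Picea,(((Kluyveromyces,Cedrus),(Oryza,Pan)),Puma)),(((Passer,Turdus),Musca),(Urocyon,((Lutra,(Microtus,Carpinus)),(Xenopus,Secale))))).
That clade contains 15 terminal taxa: Carpinus, Cedrus, Kluyveromyces, Lutra, Microtus, Musca, Oryza, Pan, Passer, Picea, Puma, Secale, Turdus, Urocyon, Xenopus.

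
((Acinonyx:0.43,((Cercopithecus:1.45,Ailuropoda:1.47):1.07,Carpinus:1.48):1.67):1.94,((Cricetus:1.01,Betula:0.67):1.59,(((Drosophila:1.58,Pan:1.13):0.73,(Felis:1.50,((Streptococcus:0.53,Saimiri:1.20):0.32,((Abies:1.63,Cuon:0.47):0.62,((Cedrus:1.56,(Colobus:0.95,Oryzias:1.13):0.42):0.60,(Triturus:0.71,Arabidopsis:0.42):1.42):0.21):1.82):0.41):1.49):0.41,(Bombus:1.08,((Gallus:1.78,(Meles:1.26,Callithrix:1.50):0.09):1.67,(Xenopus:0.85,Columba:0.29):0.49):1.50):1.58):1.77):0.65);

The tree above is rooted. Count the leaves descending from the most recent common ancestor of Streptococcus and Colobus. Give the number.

The MRCA of Streptococcus and Colobus is the node subtending ((Streptococcus,Saimiri),((Abies,Cuon),((Cedrus,(Colobus,Oryzias)),(Triturus,Arabidopsis)))).
That clade contains 9 terminal taxa: Abies, Arabidopsis, Cedrus, Colobus, Cuon, Oryzias, Saimiri, Streptococcus, Triturus.

9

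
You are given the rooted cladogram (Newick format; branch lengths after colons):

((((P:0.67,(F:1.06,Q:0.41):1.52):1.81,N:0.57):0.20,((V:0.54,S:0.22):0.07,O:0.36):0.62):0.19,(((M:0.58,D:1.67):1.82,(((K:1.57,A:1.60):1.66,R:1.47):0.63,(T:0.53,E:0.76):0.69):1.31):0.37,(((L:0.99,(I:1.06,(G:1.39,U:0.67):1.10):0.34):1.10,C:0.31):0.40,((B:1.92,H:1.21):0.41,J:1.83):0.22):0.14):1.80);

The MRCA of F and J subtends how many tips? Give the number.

22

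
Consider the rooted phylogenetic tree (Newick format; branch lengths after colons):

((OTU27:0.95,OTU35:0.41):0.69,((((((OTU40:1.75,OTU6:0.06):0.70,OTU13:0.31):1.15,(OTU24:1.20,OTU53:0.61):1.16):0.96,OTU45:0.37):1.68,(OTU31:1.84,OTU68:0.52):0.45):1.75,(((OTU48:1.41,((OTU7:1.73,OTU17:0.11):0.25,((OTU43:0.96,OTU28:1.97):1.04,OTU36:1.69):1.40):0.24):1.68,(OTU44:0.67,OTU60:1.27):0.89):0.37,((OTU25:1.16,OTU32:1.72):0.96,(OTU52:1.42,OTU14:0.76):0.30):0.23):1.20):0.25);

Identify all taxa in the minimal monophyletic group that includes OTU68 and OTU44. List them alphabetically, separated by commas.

OTU13, OTU14, OTU17, OTU24, OTU25, OTU28, OTU31, OTU32, OTU36, OTU40, OTU43, OTU44, OTU45, OTU48, OTU52, OTU53, OTU6, OTU60, OTU68, OTU7

Tracing OTU68: it sits inside (OTU31,OTU68).
Tracing OTU44: it sits inside (OTU44,OTU60).
The smallest clade enclosing both is ((((((OTU40,OTU6),OTU13),(OTU24,OTU53)),OTU45),(OTU31,OTU68)),(((OTU48,((OTU7,OTU17),((OTU43,OTU28),OTU36))),(OTU44,OTU60)),((OTU25,OTU32),(OTU52,OTU14)))); the answer is its 20 terminal taxa in alphabetical order.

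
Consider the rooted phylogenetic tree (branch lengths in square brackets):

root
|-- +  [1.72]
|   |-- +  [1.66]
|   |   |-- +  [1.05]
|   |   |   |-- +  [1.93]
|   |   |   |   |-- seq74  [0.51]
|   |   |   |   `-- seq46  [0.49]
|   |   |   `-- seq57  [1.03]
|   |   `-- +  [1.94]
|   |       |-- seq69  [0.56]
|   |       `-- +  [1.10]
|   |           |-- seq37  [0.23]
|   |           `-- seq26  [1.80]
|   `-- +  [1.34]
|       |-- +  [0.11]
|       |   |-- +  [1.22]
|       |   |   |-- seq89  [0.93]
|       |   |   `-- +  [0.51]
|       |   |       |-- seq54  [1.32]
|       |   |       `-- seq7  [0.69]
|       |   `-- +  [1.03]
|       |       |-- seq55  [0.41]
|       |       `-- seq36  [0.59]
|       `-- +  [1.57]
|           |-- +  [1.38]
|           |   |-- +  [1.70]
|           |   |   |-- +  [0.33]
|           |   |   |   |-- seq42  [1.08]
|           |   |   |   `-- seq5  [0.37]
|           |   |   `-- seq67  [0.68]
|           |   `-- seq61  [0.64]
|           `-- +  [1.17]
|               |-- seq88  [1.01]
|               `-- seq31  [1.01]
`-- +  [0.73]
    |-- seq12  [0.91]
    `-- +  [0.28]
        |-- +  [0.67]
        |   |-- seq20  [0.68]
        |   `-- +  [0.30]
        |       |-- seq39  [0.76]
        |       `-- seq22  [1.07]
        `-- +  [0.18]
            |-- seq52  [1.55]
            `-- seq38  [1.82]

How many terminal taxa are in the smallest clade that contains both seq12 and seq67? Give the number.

The MRCA of seq12 and seq67 is the root, so the clade is the entire tree.
That clade contains 23 terminal taxa: seq12, seq20, seq22, seq26, seq31, seq36, seq37, seq38, seq39, seq42, seq46, seq5, seq52, seq54, seq55, seq57, seq61, seq67, seq69, seq7, seq74, seq88, seq89.

23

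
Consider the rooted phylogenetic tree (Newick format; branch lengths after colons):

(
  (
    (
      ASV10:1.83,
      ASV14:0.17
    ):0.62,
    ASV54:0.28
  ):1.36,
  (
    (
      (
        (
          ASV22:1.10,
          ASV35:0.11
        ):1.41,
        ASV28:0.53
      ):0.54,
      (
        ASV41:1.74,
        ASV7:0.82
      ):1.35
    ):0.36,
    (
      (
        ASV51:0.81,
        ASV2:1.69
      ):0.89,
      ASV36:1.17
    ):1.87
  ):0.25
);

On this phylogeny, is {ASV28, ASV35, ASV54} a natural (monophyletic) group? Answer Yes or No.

No

The MRCA of the listed taxa is the root, so the smallest clade containing them is the whole tree.
That clade also contains ASV10, ASV14, ASV2, ASV22, ASV36, ASV41, ASV51, ASV7, which are not in the proposed group, so the group is not monophyletic.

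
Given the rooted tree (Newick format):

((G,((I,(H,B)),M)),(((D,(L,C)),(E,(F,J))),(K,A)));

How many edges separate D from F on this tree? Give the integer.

The MRCA of D and F is the node subtending ((D,(L,C)),(E,(F,J))).
From D up to that node: 2 branches. From F up to the same node: 3 branches. Total: 2 + 3 = 5.

5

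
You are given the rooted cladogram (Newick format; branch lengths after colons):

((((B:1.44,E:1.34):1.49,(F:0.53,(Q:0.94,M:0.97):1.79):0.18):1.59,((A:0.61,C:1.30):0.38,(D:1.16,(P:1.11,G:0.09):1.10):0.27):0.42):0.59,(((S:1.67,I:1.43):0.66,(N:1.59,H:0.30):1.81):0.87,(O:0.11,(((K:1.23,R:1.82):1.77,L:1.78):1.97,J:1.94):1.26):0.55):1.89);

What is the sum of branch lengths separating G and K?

11.14

The path runs G → … → MRCA → … → K; the MRCA is the root of the tree.
Branch lengths along that path: 0.09 + 1.10 + 0.27 + 0.42 + 0.59 + 1.89 + 0.55 + 1.26 + 1.97 + 1.77 + 1.23 = 11.14.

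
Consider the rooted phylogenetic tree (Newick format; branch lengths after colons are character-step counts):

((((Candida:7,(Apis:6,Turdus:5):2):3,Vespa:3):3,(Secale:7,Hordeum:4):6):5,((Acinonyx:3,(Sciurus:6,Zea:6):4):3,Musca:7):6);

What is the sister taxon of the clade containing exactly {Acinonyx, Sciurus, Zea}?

Musca

The clade containing exactly {Acinonyx, Sciurus, Zea} attaches to the tree at the node subtending ((Acinonyx,(Sciurus,Zea)),Musca).
The other lineage descending from that same node — the sister group — is the single tip Musca.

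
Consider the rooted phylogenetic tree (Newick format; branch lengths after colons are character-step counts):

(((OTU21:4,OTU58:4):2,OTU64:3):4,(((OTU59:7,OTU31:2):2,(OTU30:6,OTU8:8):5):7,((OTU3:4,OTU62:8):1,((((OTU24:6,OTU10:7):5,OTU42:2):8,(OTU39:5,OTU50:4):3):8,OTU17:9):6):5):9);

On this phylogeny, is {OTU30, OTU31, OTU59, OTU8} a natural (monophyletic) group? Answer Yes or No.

The most recent common ancestor of these taxa subtends ((OTU59,OTU31),(OTU30,OTU8)).
That clade has exactly 4 tips — every listed taxon and nothing else — so the group is monophyletic.

Yes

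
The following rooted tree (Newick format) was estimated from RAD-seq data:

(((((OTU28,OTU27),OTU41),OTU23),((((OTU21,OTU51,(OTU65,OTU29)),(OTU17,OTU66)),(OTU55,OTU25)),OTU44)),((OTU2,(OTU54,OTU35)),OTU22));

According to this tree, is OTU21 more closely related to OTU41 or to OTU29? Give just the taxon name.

OTU29

The MRCA of OTU21 and OTU29 subtends (OTU21,OTU51,(OTU65,OTU29)) (4 taxa).
The MRCA of OTU21 and OTU41 subtends ((((OTU28,OTU27),OTU41),OTU23),((((OTU21,OTU51,(OTU65,OTU29)),(OTU17,OTU66)),(OTU55,OTU25)),OTU44)) (13 taxa).
The first is nested inside the second, so OTU21 shares a more recent common ancestor with OTU29.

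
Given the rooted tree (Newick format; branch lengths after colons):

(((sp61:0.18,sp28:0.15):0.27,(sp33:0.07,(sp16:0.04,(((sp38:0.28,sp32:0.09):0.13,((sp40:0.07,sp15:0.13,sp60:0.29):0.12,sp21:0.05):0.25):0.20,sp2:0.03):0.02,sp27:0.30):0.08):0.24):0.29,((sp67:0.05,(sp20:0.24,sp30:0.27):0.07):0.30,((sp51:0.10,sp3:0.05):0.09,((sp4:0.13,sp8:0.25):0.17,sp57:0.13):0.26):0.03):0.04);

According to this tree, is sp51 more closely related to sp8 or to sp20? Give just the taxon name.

The MRCA of sp51 and sp8 subtends ((sp51,sp3),((sp4,sp8),sp57)) (5 taxa).
The MRCA of sp51 and sp20 subtends ((sp67,(sp20,sp30)),((sp51,sp3),((sp4,sp8),sp57))) (8 taxa).
The first is nested inside the second, so sp51 shares a more recent common ancestor with sp8.

sp8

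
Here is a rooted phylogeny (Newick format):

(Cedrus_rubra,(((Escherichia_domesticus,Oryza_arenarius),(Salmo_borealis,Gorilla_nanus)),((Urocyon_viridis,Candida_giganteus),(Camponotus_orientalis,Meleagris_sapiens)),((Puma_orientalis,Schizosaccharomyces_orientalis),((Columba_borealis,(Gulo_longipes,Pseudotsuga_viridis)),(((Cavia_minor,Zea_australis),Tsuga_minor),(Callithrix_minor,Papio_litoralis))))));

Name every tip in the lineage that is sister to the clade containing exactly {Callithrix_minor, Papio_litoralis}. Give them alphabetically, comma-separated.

The clade containing exactly {Callithrix_minor, Papio_litoralis} attaches to the tree at the node subtending (((Cavia_minor,Zea_australis),Tsuga_minor),(Callithrix_minor,Papio_litoralis)).
The other lineage descending from that same node — the sister group — is ((Cavia_minor,Zea_australis),Tsuga_minor); its 3 tips in alphabetical order are the answer.

Cavia_minor, Tsuga_minor, Zea_australis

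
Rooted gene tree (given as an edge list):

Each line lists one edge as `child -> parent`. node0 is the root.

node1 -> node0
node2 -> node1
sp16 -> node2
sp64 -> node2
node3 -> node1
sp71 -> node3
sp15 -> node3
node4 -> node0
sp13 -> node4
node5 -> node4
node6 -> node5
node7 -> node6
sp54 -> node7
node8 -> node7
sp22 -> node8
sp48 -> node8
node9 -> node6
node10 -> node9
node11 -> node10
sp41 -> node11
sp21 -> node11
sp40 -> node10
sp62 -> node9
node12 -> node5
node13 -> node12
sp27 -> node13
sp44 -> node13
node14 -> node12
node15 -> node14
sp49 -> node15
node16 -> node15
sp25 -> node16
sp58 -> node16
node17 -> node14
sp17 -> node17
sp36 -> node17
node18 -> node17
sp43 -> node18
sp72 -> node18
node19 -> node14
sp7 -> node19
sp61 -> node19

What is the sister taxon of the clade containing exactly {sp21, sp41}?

sp40

The clade containing exactly {sp21, sp41} attaches to the tree at the node subtending ((sp41,sp21),sp40).
The other lineage descending from that same node — the sister group — is the single tip sp40.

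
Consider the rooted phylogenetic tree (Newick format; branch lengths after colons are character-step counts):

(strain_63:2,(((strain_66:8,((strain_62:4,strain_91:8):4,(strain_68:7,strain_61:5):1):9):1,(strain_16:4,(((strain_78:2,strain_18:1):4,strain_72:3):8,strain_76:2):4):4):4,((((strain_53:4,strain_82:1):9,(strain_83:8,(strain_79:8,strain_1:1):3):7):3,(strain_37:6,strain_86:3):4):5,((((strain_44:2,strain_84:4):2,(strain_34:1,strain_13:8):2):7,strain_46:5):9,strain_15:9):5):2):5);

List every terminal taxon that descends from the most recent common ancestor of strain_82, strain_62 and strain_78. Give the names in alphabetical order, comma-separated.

Tracing strain_82: it sits inside (strain_53,strain_82).
Tracing strain_62: it sits inside (strain_62,strain_91).
Tracing strain_78: it sits inside (strain_78,strain_18).
The smallest clade enclosing all 3 is (((strain_66,((strain_62,strain_91),(strain_68,strain_61))),(strain_16,(((strain_78,strain_18),strain_72),strain_76))),((((strain_53,strain_82),(strain_83,(strain_79,strain_1))),(strain_37,strain_86)),((((strain_44,strain_84),(strain_34,strain_13)),strain_46),strain_15))); the answer is its 23 terminal taxa in alphabetical order.

strain_1, strain_13, strain_15, strain_16, strain_18, strain_34, strain_37, strain_44, strain_46, strain_53, strain_61, strain_62, strain_66, strain_68, strain_72, strain_76, strain_78, strain_79, strain_82, strain_83, strain_84, strain_86, strain_91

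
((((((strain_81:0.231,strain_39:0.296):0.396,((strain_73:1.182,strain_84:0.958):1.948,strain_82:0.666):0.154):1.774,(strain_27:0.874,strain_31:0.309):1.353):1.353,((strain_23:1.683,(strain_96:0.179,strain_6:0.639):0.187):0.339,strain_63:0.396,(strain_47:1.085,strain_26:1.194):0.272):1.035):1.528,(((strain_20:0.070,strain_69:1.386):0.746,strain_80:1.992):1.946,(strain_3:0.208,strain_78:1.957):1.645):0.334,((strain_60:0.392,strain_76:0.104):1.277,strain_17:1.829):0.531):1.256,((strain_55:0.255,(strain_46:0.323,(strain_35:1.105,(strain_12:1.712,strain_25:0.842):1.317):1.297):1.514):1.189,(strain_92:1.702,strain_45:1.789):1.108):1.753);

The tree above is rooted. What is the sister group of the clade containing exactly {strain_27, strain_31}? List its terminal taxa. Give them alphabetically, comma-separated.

The clade containing exactly {strain_27, strain_31} attaches to the tree at the node subtending (((strain_81,strain_39),((strain_73,strain_84),strain_82)),(strain_27,strain_31)).
The other lineage descending from that same node — the sister group — is ((strain_81,strain_39),((strain_73,strain_84),strain_82)); its 5 tips in alphabetical order are the answer.

strain_39, strain_73, strain_81, strain_82, strain_84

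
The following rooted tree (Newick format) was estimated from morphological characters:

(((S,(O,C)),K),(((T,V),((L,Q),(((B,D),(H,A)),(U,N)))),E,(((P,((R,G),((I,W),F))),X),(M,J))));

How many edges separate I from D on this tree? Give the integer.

13

The MRCA of I and D is the node subtending (((T,V),((L,Q),(((B,D),(H,A)),(U,N)))),E,(((P,((R,G),((I,W),F))),X),(M,J))).
From I up to that node: 7 branches. From D up to the same node: 6 branches. Total: 7 + 6 = 13.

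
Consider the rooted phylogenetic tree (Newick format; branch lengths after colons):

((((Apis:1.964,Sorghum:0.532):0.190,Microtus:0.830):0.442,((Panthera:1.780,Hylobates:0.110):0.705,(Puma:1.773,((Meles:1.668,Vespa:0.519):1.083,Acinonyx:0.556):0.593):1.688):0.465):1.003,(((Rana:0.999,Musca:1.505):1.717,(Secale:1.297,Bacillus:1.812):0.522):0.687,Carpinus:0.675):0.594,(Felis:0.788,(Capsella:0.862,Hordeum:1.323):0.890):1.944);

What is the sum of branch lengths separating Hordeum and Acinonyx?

8.462

The path runs Hordeum → … → MRCA → … → Acinonyx; the MRCA is the root of the tree.
Branch lengths along that path: 1.323 + 0.890 + 1.944 + 1.003 + 0.465 + 1.688 + 0.593 + 0.556 = 8.462.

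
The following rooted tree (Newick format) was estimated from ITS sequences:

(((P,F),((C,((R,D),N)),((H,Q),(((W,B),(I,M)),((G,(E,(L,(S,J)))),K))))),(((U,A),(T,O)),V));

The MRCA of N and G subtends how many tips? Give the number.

16

The MRCA of N and G is the node subtending ((C,((R,D),N)),((H,Q),(((W,B),(I,M)),((G,(E,(L,(S,J)))),K)))).
That clade contains 16 terminal taxa: B, C, D, E, G, H, I, J, K, L, M, N, Q, R, S, W.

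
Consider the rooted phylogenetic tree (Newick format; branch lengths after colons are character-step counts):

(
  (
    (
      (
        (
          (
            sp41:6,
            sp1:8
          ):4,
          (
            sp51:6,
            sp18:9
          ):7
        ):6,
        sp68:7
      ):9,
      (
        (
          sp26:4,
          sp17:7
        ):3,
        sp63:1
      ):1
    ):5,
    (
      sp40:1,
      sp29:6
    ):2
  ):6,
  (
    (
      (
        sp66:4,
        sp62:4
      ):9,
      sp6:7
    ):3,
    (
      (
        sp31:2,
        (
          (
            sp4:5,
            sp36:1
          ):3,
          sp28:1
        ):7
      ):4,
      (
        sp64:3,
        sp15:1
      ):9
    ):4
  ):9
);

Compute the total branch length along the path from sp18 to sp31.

The path runs sp18 → … → MRCA → … → sp31; the MRCA is the root of the tree.
Branch lengths along that path: 9 + 7 + 6 + 9 + 5 + 6 + 9 + 4 + 4 + 2 = 61.

61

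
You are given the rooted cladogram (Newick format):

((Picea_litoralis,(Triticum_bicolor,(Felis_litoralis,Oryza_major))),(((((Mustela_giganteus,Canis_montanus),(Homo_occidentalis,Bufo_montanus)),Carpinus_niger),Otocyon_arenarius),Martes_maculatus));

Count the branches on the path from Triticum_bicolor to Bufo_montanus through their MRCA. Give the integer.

The MRCA of Triticum_bicolor and Bufo_montanus is the root of the tree.
From Triticum_bicolor up to that node: 3 branches. From Bufo_montanus up to the same node: 6 branches. Total: 3 + 6 = 9.

9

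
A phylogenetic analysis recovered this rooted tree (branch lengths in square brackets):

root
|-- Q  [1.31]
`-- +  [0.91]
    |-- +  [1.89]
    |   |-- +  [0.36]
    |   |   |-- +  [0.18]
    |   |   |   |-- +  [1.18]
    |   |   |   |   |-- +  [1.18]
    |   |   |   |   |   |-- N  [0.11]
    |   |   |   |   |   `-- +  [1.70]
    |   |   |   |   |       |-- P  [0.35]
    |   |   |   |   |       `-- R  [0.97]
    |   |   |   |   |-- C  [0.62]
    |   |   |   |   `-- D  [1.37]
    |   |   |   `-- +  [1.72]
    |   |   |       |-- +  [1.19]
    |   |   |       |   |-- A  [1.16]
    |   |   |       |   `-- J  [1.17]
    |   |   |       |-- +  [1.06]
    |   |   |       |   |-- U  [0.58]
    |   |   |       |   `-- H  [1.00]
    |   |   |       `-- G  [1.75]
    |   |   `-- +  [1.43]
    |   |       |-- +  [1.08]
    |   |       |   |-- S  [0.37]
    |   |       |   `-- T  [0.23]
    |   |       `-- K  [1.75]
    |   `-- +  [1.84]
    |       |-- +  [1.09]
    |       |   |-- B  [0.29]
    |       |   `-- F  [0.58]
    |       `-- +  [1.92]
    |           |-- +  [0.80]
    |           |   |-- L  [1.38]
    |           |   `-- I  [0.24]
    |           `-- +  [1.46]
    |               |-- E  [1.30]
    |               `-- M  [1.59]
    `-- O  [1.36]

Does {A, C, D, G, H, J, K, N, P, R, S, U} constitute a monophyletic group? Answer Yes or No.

No

The MRCA of the listed taxa subtends ((((N,(P,R)),C,D),((A,J),(U,H),G)),((S,T),K)).
That clade also contains T, which is not in the proposed group, so the group is not monophyletic.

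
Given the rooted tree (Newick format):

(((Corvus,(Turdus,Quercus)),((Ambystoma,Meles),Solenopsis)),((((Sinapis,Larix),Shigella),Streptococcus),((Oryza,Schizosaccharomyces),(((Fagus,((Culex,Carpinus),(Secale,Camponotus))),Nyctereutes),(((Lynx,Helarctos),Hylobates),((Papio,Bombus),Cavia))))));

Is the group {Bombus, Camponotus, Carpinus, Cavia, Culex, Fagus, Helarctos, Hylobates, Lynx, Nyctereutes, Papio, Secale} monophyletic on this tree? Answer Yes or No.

Yes

The most recent common ancestor of these taxa subtends (((Fagus,((Culex,Carpinus),(Secale,Camponotus))),Nyctereutes),(((Lynx,Helarctos),Hylobates),((Papio,Bombus),Cavia))).
That clade has exactly 12 tips — every listed taxon and nothing else — so the group is monophyletic.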